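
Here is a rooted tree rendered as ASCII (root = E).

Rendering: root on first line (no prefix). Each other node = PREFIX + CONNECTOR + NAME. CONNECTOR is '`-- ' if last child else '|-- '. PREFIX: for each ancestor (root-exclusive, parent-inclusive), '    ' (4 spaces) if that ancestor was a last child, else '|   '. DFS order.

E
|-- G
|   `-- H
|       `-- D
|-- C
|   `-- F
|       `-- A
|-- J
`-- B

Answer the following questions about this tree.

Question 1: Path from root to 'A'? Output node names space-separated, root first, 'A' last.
Answer: E C F A

Derivation:
Walk down from root: E -> C -> F -> A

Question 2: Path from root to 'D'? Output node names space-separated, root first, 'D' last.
Walk down from root: E -> G -> H -> D

Answer: E G H D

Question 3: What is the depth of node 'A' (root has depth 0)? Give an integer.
Path from root to A: E -> C -> F -> A
Depth = number of edges = 3

Answer: 3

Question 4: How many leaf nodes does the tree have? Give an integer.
Answer: 4

Derivation:
Leaves (nodes with no children): A, B, D, J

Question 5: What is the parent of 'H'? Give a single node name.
Scan adjacency: H appears as child of G

Answer: G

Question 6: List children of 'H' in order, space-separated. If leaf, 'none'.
Node H's children (from adjacency): D

Answer: D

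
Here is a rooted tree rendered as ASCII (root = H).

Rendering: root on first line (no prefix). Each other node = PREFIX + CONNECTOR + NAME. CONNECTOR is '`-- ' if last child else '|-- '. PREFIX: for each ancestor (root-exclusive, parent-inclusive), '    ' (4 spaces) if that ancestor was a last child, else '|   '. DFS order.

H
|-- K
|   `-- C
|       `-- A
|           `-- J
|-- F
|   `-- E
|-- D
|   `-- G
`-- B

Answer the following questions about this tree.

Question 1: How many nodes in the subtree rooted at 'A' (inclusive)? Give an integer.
Subtree rooted at A contains: A, J
Count = 2

Answer: 2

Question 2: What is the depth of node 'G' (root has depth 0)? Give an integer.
Answer: 2

Derivation:
Path from root to G: H -> D -> G
Depth = number of edges = 2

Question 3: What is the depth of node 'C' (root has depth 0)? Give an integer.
Answer: 2

Derivation:
Path from root to C: H -> K -> C
Depth = number of edges = 2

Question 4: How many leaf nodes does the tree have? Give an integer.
Leaves (nodes with no children): B, E, G, J

Answer: 4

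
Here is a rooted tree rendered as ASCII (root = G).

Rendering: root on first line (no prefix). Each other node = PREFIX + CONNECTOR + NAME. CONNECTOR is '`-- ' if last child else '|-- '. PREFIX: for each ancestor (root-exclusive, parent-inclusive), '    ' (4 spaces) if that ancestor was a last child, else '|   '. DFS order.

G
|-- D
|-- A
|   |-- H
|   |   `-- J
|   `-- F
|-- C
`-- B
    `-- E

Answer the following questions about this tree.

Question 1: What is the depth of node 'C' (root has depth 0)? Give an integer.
Answer: 1

Derivation:
Path from root to C: G -> C
Depth = number of edges = 1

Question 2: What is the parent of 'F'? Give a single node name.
Answer: A

Derivation:
Scan adjacency: F appears as child of A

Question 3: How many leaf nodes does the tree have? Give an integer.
Leaves (nodes with no children): C, D, E, F, J

Answer: 5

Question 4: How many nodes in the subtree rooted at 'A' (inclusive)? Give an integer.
Answer: 4

Derivation:
Subtree rooted at A contains: A, F, H, J
Count = 4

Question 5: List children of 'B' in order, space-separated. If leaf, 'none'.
Answer: E

Derivation:
Node B's children (from adjacency): E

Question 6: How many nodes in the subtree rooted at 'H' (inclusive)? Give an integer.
Answer: 2

Derivation:
Subtree rooted at H contains: H, J
Count = 2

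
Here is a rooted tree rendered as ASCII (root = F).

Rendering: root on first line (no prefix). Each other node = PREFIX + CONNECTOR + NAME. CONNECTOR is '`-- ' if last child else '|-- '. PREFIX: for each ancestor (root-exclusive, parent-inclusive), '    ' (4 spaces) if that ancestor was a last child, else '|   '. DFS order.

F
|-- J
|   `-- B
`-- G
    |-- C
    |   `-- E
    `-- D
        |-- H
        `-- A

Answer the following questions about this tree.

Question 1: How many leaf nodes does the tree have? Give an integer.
Answer: 4

Derivation:
Leaves (nodes with no children): A, B, E, H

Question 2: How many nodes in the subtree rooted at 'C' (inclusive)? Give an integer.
Answer: 2

Derivation:
Subtree rooted at C contains: C, E
Count = 2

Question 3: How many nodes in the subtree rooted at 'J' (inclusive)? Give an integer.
Answer: 2

Derivation:
Subtree rooted at J contains: B, J
Count = 2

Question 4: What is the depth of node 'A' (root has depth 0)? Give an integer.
Path from root to A: F -> G -> D -> A
Depth = number of edges = 3

Answer: 3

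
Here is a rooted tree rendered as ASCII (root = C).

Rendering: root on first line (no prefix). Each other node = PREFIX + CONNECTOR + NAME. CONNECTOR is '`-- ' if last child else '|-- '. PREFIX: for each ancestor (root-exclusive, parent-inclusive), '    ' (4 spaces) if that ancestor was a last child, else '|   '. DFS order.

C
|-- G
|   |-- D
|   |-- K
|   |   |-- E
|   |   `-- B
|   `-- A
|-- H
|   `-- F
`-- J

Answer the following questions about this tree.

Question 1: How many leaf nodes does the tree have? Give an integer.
Answer: 6

Derivation:
Leaves (nodes with no children): A, B, D, E, F, J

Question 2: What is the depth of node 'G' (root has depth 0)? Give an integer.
Answer: 1

Derivation:
Path from root to G: C -> G
Depth = number of edges = 1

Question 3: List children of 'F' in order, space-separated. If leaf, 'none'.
Node F's children (from adjacency): (leaf)

Answer: none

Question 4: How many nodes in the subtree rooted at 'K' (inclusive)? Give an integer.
Subtree rooted at K contains: B, E, K
Count = 3

Answer: 3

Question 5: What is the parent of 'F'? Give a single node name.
Scan adjacency: F appears as child of H

Answer: H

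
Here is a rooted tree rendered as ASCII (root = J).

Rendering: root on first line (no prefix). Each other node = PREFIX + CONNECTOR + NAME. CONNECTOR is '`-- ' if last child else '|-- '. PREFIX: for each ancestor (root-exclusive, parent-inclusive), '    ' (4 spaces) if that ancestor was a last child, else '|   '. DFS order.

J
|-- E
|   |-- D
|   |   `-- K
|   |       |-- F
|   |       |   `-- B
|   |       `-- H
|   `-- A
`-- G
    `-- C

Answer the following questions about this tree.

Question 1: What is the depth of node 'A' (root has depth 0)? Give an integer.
Path from root to A: J -> E -> A
Depth = number of edges = 2

Answer: 2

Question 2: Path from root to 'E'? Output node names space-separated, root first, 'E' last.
Walk down from root: J -> E

Answer: J E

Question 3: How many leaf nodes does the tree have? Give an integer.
Answer: 4

Derivation:
Leaves (nodes with no children): A, B, C, H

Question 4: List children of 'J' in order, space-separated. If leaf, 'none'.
Node J's children (from adjacency): E, G

Answer: E G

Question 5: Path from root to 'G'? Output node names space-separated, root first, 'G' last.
Answer: J G

Derivation:
Walk down from root: J -> G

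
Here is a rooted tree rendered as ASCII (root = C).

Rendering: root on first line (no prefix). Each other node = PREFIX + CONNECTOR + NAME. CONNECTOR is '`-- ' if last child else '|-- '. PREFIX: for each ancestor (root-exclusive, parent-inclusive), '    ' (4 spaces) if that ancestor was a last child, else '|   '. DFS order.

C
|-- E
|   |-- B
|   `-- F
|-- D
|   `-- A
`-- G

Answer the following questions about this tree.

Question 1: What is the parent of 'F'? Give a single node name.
Answer: E

Derivation:
Scan adjacency: F appears as child of E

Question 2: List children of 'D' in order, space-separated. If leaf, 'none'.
Node D's children (from adjacency): A

Answer: A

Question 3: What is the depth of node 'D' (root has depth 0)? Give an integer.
Answer: 1

Derivation:
Path from root to D: C -> D
Depth = number of edges = 1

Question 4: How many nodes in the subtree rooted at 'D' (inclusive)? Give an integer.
Answer: 2

Derivation:
Subtree rooted at D contains: A, D
Count = 2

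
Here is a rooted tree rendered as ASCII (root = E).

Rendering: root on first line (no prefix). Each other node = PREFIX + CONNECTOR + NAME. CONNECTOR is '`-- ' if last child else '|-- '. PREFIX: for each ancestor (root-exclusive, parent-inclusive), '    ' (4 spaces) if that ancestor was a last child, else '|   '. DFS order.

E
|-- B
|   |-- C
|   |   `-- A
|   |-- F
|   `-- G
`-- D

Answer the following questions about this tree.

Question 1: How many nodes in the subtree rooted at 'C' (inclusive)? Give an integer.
Subtree rooted at C contains: A, C
Count = 2

Answer: 2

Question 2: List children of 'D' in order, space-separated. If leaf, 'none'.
Node D's children (from adjacency): (leaf)

Answer: none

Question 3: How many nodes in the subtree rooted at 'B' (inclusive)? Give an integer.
Answer: 5

Derivation:
Subtree rooted at B contains: A, B, C, F, G
Count = 5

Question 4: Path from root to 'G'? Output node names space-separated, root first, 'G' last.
Answer: E B G

Derivation:
Walk down from root: E -> B -> G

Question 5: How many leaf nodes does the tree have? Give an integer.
Answer: 4

Derivation:
Leaves (nodes with no children): A, D, F, G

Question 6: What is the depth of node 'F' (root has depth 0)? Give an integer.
Path from root to F: E -> B -> F
Depth = number of edges = 2

Answer: 2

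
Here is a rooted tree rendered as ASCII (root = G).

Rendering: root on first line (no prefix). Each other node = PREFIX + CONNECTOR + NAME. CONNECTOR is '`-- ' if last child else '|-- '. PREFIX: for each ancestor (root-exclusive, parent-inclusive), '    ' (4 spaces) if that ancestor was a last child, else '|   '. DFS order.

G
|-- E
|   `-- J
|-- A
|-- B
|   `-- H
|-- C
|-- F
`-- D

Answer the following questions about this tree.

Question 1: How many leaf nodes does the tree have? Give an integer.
Answer: 6

Derivation:
Leaves (nodes with no children): A, C, D, F, H, J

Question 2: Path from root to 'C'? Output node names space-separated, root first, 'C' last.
Walk down from root: G -> C

Answer: G C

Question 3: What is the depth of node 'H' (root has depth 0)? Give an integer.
Answer: 2

Derivation:
Path from root to H: G -> B -> H
Depth = number of edges = 2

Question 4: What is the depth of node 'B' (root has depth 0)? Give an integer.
Answer: 1

Derivation:
Path from root to B: G -> B
Depth = number of edges = 1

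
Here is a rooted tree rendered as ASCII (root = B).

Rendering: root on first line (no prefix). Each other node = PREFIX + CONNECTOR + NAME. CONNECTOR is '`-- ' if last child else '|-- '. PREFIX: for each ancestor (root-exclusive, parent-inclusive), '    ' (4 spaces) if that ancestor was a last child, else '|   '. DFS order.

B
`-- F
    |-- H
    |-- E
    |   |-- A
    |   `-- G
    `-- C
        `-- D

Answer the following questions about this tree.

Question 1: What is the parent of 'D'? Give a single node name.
Scan adjacency: D appears as child of C

Answer: C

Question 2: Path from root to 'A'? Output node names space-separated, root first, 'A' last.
Walk down from root: B -> F -> E -> A

Answer: B F E A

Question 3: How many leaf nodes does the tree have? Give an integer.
Answer: 4

Derivation:
Leaves (nodes with no children): A, D, G, H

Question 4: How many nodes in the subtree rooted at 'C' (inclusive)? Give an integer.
Subtree rooted at C contains: C, D
Count = 2

Answer: 2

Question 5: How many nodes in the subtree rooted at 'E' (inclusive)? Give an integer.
Answer: 3

Derivation:
Subtree rooted at E contains: A, E, G
Count = 3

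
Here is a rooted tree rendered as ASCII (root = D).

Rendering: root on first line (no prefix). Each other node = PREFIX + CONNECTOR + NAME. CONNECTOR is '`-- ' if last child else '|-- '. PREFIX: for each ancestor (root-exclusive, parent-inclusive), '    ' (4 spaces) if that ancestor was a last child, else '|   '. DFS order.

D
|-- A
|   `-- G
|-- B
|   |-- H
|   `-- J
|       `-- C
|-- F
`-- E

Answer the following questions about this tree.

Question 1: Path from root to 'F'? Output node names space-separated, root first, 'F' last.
Answer: D F

Derivation:
Walk down from root: D -> F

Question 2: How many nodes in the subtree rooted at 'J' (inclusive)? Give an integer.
Subtree rooted at J contains: C, J
Count = 2

Answer: 2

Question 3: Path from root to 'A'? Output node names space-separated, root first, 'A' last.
Walk down from root: D -> A

Answer: D A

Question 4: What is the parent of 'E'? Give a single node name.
Scan adjacency: E appears as child of D

Answer: D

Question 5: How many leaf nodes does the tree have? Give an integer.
Answer: 5

Derivation:
Leaves (nodes with no children): C, E, F, G, H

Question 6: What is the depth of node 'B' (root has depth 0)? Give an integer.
Path from root to B: D -> B
Depth = number of edges = 1

Answer: 1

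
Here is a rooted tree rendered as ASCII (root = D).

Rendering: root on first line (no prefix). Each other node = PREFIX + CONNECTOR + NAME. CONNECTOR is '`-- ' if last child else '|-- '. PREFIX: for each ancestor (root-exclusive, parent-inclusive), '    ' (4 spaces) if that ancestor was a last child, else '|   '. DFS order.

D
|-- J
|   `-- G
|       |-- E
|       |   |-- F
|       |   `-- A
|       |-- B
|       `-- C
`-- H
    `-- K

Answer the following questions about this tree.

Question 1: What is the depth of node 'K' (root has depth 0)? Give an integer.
Answer: 2

Derivation:
Path from root to K: D -> H -> K
Depth = number of edges = 2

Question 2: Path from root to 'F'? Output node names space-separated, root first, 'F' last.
Answer: D J G E F

Derivation:
Walk down from root: D -> J -> G -> E -> F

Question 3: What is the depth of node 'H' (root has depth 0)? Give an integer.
Path from root to H: D -> H
Depth = number of edges = 1

Answer: 1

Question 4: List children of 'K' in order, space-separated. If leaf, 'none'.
Answer: none

Derivation:
Node K's children (from adjacency): (leaf)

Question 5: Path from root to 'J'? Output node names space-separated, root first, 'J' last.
Walk down from root: D -> J

Answer: D J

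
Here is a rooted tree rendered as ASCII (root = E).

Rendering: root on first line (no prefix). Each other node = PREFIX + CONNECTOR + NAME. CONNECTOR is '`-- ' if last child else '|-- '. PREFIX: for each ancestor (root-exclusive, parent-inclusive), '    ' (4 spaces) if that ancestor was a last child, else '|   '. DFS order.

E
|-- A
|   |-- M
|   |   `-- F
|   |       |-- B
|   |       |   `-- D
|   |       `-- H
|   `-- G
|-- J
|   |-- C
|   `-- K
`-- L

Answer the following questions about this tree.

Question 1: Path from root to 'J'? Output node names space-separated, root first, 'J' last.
Answer: E J

Derivation:
Walk down from root: E -> J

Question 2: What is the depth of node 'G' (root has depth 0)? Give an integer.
Answer: 2

Derivation:
Path from root to G: E -> A -> G
Depth = number of edges = 2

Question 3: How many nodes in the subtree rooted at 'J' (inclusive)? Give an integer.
Subtree rooted at J contains: C, J, K
Count = 3

Answer: 3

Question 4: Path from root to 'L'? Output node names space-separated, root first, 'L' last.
Walk down from root: E -> L

Answer: E L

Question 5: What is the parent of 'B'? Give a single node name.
Answer: F

Derivation:
Scan adjacency: B appears as child of F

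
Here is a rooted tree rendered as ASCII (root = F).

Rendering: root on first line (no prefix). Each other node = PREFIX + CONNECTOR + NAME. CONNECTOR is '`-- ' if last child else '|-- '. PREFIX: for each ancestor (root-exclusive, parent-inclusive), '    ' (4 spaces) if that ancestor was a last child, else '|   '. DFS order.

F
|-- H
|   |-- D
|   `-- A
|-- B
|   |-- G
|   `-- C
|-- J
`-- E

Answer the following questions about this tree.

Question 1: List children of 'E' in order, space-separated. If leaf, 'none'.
Node E's children (from adjacency): (leaf)

Answer: none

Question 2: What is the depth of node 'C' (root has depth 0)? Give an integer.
Path from root to C: F -> B -> C
Depth = number of edges = 2

Answer: 2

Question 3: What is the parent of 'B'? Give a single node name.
Answer: F

Derivation:
Scan adjacency: B appears as child of F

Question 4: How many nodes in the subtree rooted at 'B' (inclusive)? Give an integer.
Subtree rooted at B contains: B, C, G
Count = 3

Answer: 3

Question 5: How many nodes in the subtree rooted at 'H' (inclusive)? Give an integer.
Answer: 3

Derivation:
Subtree rooted at H contains: A, D, H
Count = 3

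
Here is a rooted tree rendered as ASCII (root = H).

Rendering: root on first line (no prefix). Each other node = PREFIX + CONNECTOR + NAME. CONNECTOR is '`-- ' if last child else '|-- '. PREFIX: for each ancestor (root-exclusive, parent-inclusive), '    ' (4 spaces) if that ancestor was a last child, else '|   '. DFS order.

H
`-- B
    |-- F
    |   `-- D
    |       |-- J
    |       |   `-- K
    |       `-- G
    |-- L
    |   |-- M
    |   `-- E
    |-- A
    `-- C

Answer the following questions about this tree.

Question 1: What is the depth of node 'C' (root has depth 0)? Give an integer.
Path from root to C: H -> B -> C
Depth = number of edges = 2

Answer: 2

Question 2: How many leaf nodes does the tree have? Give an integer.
Leaves (nodes with no children): A, C, E, G, K, M

Answer: 6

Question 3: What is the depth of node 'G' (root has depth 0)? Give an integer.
Answer: 4

Derivation:
Path from root to G: H -> B -> F -> D -> G
Depth = number of edges = 4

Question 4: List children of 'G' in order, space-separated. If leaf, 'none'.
Node G's children (from adjacency): (leaf)

Answer: none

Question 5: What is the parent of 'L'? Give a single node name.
Answer: B

Derivation:
Scan adjacency: L appears as child of B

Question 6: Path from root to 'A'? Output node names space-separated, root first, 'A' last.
Answer: H B A

Derivation:
Walk down from root: H -> B -> A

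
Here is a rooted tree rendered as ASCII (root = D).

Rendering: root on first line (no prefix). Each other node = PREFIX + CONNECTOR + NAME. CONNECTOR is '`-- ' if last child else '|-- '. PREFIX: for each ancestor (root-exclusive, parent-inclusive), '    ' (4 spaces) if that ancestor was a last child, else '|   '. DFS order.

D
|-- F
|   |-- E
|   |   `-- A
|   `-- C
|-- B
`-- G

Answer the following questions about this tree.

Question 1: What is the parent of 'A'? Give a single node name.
Answer: E

Derivation:
Scan adjacency: A appears as child of E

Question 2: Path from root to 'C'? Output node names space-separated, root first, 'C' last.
Walk down from root: D -> F -> C

Answer: D F C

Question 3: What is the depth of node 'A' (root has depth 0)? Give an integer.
Path from root to A: D -> F -> E -> A
Depth = number of edges = 3

Answer: 3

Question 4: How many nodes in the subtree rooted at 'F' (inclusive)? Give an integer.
Answer: 4

Derivation:
Subtree rooted at F contains: A, C, E, F
Count = 4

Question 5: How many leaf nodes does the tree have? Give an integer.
Answer: 4

Derivation:
Leaves (nodes with no children): A, B, C, G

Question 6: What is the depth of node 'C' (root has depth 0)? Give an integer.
Answer: 2

Derivation:
Path from root to C: D -> F -> C
Depth = number of edges = 2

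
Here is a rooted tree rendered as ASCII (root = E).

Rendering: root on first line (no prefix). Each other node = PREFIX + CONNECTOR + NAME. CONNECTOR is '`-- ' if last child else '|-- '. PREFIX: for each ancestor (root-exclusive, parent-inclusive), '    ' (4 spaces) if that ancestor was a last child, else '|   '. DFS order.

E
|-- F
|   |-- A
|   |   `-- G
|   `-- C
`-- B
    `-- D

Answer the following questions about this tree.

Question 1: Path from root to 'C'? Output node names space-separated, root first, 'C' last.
Walk down from root: E -> F -> C

Answer: E F C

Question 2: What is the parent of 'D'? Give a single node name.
Answer: B

Derivation:
Scan adjacency: D appears as child of B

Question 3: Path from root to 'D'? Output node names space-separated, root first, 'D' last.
Answer: E B D

Derivation:
Walk down from root: E -> B -> D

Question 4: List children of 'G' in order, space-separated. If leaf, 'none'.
Answer: none

Derivation:
Node G's children (from adjacency): (leaf)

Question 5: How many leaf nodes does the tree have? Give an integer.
Answer: 3

Derivation:
Leaves (nodes with no children): C, D, G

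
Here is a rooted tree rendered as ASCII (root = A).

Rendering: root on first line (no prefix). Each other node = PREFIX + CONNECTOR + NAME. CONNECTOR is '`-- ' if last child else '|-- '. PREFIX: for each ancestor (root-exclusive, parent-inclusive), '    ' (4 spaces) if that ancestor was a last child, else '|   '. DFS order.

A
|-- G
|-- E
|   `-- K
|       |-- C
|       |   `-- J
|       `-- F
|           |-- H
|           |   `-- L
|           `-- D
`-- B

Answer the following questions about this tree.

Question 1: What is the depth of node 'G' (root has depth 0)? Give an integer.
Answer: 1

Derivation:
Path from root to G: A -> G
Depth = number of edges = 1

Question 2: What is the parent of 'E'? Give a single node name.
Answer: A

Derivation:
Scan adjacency: E appears as child of A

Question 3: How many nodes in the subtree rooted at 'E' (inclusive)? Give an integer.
Subtree rooted at E contains: C, D, E, F, H, J, K, L
Count = 8

Answer: 8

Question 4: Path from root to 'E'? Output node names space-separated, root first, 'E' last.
Answer: A E

Derivation:
Walk down from root: A -> E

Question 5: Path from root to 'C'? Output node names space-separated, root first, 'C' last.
Answer: A E K C

Derivation:
Walk down from root: A -> E -> K -> C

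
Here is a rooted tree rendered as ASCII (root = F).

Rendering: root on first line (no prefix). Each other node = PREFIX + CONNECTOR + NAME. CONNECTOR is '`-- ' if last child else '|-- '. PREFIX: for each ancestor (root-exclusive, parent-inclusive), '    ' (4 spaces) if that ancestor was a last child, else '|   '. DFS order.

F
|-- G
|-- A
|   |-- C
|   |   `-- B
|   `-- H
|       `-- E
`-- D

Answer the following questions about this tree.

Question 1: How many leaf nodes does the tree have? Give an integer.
Leaves (nodes with no children): B, D, E, G

Answer: 4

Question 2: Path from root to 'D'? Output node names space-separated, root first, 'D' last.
Walk down from root: F -> D

Answer: F D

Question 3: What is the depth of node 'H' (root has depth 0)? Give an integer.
Path from root to H: F -> A -> H
Depth = number of edges = 2

Answer: 2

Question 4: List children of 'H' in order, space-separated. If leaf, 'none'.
Node H's children (from adjacency): E

Answer: E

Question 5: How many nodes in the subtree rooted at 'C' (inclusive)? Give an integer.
Answer: 2

Derivation:
Subtree rooted at C contains: B, C
Count = 2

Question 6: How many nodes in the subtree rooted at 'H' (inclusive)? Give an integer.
Subtree rooted at H contains: E, H
Count = 2

Answer: 2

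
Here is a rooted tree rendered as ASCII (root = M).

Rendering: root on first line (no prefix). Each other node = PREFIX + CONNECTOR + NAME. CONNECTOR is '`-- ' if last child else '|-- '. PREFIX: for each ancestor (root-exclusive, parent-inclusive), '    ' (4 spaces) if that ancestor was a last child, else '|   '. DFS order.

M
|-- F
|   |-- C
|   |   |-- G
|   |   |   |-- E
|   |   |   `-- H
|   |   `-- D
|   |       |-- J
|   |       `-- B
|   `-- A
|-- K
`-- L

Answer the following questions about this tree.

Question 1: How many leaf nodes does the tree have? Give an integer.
Answer: 7

Derivation:
Leaves (nodes with no children): A, B, E, H, J, K, L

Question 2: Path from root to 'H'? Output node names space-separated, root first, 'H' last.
Walk down from root: M -> F -> C -> G -> H

Answer: M F C G H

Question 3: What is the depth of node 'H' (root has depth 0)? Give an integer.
Answer: 4

Derivation:
Path from root to H: M -> F -> C -> G -> H
Depth = number of edges = 4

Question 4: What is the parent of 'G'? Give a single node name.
Answer: C

Derivation:
Scan adjacency: G appears as child of C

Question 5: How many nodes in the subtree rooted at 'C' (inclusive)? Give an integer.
Answer: 7

Derivation:
Subtree rooted at C contains: B, C, D, E, G, H, J
Count = 7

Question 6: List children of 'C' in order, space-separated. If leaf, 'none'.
Node C's children (from adjacency): G, D

Answer: G D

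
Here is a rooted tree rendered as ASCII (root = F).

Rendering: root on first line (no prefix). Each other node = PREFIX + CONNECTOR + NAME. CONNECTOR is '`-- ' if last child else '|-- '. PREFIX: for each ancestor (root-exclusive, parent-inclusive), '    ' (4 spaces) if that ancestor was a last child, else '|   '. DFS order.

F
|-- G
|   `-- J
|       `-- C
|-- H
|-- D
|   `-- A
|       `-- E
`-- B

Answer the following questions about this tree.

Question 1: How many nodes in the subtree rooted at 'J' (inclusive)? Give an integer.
Subtree rooted at J contains: C, J
Count = 2

Answer: 2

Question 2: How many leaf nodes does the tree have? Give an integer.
Leaves (nodes with no children): B, C, E, H

Answer: 4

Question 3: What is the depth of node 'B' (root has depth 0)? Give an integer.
Answer: 1

Derivation:
Path from root to B: F -> B
Depth = number of edges = 1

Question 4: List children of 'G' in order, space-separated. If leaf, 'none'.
Node G's children (from adjacency): J

Answer: J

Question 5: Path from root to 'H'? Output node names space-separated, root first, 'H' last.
Walk down from root: F -> H

Answer: F H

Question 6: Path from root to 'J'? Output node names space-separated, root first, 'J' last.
Walk down from root: F -> G -> J

Answer: F G J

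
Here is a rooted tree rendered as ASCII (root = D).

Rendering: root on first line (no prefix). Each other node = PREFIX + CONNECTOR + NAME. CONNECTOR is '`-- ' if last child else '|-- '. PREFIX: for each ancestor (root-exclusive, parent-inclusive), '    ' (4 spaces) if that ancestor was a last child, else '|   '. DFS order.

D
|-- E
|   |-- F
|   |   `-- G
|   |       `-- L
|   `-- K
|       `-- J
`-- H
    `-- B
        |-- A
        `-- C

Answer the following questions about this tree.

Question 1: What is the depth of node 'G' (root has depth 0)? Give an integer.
Answer: 3

Derivation:
Path from root to G: D -> E -> F -> G
Depth = number of edges = 3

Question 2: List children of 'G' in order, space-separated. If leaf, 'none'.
Node G's children (from adjacency): L

Answer: L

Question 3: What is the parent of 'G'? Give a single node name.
Answer: F

Derivation:
Scan adjacency: G appears as child of F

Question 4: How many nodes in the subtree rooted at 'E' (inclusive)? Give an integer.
Subtree rooted at E contains: E, F, G, J, K, L
Count = 6

Answer: 6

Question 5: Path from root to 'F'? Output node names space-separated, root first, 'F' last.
Answer: D E F

Derivation:
Walk down from root: D -> E -> F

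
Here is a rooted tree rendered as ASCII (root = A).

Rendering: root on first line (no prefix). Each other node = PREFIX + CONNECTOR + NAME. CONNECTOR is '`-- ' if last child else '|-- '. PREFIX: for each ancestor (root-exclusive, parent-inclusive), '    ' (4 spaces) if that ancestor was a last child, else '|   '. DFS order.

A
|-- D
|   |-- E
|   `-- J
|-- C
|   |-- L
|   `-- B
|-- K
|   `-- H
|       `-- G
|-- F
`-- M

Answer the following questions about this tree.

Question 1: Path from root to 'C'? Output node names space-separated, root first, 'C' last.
Walk down from root: A -> C

Answer: A C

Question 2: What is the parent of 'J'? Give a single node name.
Answer: D

Derivation:
Scan adjacency: J appears as child of D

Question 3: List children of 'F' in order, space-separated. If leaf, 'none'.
Answer: none

Derivation:
Node F's children (from adjacency): (leaf)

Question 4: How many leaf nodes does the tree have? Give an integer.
Leaves (nodes with no children): B, E, F, G, J, L, M

Answer: 7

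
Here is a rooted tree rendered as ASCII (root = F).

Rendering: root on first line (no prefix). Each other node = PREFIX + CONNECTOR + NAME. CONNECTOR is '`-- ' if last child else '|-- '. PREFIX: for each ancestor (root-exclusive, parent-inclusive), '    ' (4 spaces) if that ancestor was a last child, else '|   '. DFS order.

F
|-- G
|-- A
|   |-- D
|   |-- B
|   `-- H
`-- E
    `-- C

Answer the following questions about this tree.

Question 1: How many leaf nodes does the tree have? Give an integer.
Leaves (nodes with no children): B, C, D, G, H

Answer: 5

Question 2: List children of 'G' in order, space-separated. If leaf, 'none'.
Answer: none

Derivation:
Node G's children (from adjacency): (leaf)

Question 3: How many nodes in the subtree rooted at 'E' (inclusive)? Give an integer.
Answer: 2

Derivation:
Subtree rooted at E contains: C, E
Count = 2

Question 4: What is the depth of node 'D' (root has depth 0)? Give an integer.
Answer: 2

Derivation:
Path from root to D: F -> A -> D
Depth = number of edges = 2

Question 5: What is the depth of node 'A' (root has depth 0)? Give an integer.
Answer: 1

Derivation:
Path from root to A: F -> A
Depth = number of edges = 1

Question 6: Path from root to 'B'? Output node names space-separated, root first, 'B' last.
Walk down from root: F -> A -> B

Answer: F A B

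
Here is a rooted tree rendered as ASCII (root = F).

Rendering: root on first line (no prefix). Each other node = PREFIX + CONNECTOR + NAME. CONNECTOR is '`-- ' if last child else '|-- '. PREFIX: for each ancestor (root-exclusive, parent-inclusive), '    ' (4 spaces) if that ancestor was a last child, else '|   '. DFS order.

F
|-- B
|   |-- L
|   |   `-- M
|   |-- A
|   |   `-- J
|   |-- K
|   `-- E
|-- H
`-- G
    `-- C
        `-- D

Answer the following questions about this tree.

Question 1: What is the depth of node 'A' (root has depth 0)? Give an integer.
Answer: 2

Derivation:
Path from root to A: F -> B -> A
Depth = number of edges = 2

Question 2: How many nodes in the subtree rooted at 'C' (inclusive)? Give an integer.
Answer: 2

Derivation:
Subtree rooted at C contains: C, D
Count = 2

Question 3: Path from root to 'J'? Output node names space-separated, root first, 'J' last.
Walk down from root: F -> B -> A -> J

Answer: F B A J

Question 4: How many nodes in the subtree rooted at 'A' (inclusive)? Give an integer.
Subtree rooted at A contains: A, J
Count = 2

Answer: 2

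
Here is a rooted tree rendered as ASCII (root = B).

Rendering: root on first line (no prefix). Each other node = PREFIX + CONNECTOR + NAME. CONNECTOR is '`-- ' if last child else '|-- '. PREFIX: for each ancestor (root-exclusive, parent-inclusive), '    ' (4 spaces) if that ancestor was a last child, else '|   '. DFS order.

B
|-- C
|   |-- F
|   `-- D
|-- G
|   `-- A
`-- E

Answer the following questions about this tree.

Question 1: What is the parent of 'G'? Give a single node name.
Scan adjacency: G appears as child of B

Answer: B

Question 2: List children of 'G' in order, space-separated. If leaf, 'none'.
Answer: A

Derivation:
Node G's children (from adjacency): A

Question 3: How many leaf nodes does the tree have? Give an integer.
Leaves (nodes with no children): A, D, E, F

Answer: 4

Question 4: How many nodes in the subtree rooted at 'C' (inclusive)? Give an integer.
Answer: 3

Derivation:
Subtree rooted at C contains: C, D, F
Count = 3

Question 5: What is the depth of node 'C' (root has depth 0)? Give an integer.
Answer: 1

Derivation:
Path from root to C: B -> C
Depth = number of edges = 1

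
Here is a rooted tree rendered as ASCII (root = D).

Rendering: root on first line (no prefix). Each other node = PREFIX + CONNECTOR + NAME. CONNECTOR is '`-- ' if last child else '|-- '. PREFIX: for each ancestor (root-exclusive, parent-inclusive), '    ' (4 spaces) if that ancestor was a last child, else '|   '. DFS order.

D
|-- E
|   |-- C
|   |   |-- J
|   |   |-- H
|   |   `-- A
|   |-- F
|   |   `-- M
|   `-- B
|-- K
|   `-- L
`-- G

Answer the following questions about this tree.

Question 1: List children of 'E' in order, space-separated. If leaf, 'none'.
Answer: C F B

Derivation:
Node E's children (from adjacency): C, F, B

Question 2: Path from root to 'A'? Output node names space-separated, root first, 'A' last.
Answer: D E C A

Derivation:
Walk down from root: D -> E -> C -> A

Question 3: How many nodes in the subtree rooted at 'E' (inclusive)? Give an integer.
Answer: 8

Derivation:
Subtree rooted at E contains: A, B, C, E, F, H, J, M
Count = 8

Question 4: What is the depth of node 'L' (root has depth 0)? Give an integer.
Answer: 2

Derivation:
Path from root to L: D -> K -> L
Depth = number of edges = 2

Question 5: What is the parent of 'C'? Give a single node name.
Scan adjacency: C appears as child of E

Answer: E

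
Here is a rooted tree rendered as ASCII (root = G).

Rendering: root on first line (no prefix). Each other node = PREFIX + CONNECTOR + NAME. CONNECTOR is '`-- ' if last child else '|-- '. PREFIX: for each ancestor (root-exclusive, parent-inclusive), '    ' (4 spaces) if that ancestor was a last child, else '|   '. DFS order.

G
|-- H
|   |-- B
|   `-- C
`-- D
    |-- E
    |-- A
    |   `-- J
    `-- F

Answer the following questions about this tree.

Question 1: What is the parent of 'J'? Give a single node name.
Scan adjacency: J appears as child of A

Answer: A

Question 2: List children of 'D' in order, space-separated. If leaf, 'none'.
Answer: E A F

Derivation:
Node D's children (from adjacency): E, A, F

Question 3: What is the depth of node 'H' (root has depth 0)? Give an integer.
Path from root to H: G -> H
Depth = number of edges = 1

Answer: 1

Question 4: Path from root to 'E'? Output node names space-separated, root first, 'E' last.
Answer: G D E

Derivation:
Walk down from root: G -> D -> E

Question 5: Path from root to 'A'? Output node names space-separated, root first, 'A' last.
Walk down from root: G -> D -> A

Answer: G D A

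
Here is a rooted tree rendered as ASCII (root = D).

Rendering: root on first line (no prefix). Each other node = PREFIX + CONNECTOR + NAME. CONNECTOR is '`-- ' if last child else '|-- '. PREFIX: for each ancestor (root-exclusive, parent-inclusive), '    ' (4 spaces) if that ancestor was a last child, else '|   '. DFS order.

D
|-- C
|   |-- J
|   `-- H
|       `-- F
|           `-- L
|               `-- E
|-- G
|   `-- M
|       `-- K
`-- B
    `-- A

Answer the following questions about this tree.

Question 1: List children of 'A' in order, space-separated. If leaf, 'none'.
Node A's children (from adjacency): (leaf)

Answer: none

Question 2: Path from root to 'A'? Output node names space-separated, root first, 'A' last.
Answer: D B A

Derivation:
Walk down from root: D -> B -> A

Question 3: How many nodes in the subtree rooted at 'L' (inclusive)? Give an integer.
Subtree rooted at L contains: E, L
Count = 2

Answer: 2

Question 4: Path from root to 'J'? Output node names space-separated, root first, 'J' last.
Answer: D C J

Derivation:
Walk down from root: D -> C -> J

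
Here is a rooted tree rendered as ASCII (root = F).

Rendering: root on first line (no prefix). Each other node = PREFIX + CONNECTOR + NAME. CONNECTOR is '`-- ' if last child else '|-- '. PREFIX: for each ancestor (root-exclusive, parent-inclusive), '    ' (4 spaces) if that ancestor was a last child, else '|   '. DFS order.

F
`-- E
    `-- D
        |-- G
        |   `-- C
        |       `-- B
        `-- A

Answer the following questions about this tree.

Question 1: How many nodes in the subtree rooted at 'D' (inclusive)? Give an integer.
Subtree rooted at D contains: A, B, C, D, G
Count = 5

Answer: 5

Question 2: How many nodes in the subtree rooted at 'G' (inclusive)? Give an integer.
Subtree rooted at G contains: B, C, G
Count = 3

Answer: 3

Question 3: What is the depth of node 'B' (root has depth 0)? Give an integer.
Answer: 5

Derivation:
Path from root to B: F -> E -> D -> G -> C -> B
Depth = number of edges = 5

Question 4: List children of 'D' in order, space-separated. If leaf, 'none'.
Answer: G A

Derivation:
Node D's children (from adjacency): G, A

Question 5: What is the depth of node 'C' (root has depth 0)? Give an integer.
Answer: 4

Derivation:
Path from root to C: F -> E -> D -> G -> C
Depth = number of edges = 4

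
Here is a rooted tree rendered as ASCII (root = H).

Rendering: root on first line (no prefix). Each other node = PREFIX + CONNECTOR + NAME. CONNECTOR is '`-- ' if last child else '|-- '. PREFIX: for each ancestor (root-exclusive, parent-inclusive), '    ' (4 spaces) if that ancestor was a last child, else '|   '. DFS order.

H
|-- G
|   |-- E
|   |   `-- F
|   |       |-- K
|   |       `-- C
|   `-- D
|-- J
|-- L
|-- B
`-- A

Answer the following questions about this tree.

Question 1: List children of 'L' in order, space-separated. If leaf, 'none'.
Answer: none

Derivation:
Node L's children (from adjacency): (leaf)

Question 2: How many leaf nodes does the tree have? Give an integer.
Leaves (nodes with no children): A, B, C, D, J, K, L

Answer: 7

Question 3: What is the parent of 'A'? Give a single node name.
Answer: H

Derivation:
Scan adjacency: A appears as child of H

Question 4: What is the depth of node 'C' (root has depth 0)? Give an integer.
Path from root to C: H -> G -> E -> F -> C
Depth = number of edges = 4

Answer: 4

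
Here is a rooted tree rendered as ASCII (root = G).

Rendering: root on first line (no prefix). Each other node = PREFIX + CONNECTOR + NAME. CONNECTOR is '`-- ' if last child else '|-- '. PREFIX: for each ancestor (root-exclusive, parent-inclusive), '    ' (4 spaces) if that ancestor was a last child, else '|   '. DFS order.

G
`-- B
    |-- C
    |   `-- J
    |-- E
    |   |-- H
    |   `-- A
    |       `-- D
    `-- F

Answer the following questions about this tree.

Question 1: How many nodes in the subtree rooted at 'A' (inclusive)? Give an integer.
Answer: 2

Derivation:
Subtree rooted at A contains: A, D
Count = 2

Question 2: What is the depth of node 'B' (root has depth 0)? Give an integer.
Path from root to B: G -> B
Depth = number of edges = 1

Answer: 1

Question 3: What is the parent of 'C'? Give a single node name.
Answer: B

Derivation:
Scan adjacency: C appears as child of B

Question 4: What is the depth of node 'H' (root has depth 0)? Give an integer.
Path from root to H: G -> B -> E -> H
Depth = number of edges = 3

Answer: 3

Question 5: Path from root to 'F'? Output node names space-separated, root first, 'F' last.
Walk down from root: G -> B -> F

Answer: G B F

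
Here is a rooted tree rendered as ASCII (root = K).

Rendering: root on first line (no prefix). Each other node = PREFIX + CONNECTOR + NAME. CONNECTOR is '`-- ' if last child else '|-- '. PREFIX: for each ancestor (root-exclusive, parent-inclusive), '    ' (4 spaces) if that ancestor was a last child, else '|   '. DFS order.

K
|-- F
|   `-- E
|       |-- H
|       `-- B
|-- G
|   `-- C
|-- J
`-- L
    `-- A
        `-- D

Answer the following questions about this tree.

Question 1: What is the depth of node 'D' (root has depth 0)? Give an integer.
Path from root to D: K -> L -> A -> D
Depth = number of edges = 3

Answer: 3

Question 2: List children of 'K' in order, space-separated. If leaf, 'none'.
Answer: F G J L

Derivation:
Node K's children (from adjacency): F, G, J, L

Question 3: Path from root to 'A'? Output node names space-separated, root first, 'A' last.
Walk down from root: K -> L -> A

Answer: K L A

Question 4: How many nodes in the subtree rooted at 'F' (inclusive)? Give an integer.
Subtree rooted at F contains: B, E, F, H
Count = 4

Answer: 4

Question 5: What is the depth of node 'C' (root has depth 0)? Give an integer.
Path from root to C: K -> G -> C
Depth = number of edges = 2

Answer: 2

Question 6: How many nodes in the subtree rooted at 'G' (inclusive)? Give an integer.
Answer: 2

Derivation:
Subtree rooted at G contains: C, G
Count = 2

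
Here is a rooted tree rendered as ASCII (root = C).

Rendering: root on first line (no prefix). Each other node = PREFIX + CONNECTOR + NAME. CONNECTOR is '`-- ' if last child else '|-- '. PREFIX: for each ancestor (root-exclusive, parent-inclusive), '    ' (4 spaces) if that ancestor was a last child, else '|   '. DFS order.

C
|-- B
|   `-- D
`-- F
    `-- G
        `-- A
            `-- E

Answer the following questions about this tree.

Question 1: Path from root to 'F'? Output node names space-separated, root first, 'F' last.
Answer: C F

Derivation:
Walk down from root: C -> F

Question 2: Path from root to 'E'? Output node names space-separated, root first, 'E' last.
Walk down from root: C -> F -> G -> A -> E

Answer: C F G A E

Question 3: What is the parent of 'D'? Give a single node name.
Answer: B

Derivation:
Scan adjacency: D appears as child of B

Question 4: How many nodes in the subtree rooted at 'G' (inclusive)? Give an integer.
Subtree rooted at G contains: A, E, G
Count = 3

Answer: 3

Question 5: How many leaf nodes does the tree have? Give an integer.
Leaves (nodes with no children): D, E

Answer: 2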